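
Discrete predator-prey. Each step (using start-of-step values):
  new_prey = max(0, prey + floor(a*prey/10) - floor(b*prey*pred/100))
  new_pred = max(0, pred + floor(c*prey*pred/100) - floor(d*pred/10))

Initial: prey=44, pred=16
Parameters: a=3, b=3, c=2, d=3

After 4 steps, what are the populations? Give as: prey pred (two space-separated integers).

Answer: 1 31

Derivation:
Step 1: prey: 44+13-21=36; pred: 16+14-4=26
Step 2: prey: 36+10-28=18; pred: 26+18-7=37
Step 3: prey: 18+5-19=4; pred: 37+13-11=39
Step 4: prey: 4+1-4=1; pred: 39+3-11=31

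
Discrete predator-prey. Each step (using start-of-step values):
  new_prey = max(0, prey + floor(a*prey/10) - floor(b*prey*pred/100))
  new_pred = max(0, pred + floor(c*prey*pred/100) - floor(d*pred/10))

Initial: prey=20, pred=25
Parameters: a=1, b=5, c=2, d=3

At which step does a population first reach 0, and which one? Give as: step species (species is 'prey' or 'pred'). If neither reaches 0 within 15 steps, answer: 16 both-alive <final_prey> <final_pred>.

Answer: 1 prey

Derivation:
Step 1: prey: 20+2-25=0; pred: 25+10-7=28
First extinction: prey at step 1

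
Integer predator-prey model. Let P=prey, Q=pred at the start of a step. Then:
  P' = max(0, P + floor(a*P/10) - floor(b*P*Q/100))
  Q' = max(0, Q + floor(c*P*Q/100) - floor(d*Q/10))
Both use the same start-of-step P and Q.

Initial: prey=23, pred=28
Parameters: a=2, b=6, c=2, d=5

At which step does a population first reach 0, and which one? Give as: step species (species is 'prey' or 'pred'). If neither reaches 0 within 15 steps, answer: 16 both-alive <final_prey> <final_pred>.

Step 1: prey: 23+4-38=0; pred: 28+12-14=26
First extinction: prey at step 1

Answer: 1 prey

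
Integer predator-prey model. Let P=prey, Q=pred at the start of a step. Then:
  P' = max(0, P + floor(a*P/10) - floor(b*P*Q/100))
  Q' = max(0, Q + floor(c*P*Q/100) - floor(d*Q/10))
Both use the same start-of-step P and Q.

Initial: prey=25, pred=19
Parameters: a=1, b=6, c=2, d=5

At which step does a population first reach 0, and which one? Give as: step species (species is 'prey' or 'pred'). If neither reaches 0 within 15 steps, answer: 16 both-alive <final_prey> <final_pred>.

Answer: 1 prey

Derivation:
Step 1: prey: 25+2-28=0; pred: 19+9-9=19
First extinction: prey at step 1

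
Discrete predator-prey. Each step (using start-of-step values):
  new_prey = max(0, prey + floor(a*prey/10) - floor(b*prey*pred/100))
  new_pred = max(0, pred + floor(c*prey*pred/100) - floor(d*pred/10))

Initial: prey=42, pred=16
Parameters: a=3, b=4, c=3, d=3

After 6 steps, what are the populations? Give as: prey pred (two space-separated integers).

Step 1: prey: 42+12-26=28; pred: 16+20-4=32
Step 2: prey: 28+8-35=1; pred: 32+26-9=49
Step 3: prey: 1+0-1=0; pred: 49+1-14=36
Step 4: prey: 0+0-0=0; pred: 36+0-10=26
Step 5: prey: 0+0-0=0; pred: 26+0-7=19
Step 6: prey: 0+0-0=0; pred: 19+0-5=14

Answer: 0 14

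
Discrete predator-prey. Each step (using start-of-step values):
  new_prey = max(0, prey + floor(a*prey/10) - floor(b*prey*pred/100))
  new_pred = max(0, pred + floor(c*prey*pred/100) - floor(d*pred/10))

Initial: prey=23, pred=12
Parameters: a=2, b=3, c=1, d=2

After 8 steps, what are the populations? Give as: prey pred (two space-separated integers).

Step 1: prey: 23+4-8=19; pred: 12+2-2=12
Step 2: prey: 19+3-6=16; pred: 12+2-2=12
Step 3: prey: 16+3-5=14; pred: 12+1-2=11
Step 4: prey: 14+2-4=12; pred: 11+1-2=10
Step 5: prey: 12+2-3=11; pred: 10+1-2=9
Step 6: prey: 11+2-2=11; pred: 9+0-1=8
Step 7: prey: 11+2-2=11; pred: 8+0-1=7
Step 8: prey: 11+2-2=11; pred: 7+0-1=6

Answer: 11 6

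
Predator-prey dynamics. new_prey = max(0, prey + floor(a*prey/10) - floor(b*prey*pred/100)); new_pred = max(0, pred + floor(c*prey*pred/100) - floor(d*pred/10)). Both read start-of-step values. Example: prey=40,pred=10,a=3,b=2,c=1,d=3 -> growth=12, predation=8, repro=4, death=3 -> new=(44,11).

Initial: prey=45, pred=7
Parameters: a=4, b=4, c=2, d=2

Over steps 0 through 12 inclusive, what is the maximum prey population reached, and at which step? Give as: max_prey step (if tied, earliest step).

Answer: 51 1

Derivation:
Step 1: prey: 45+18-12=51; pred: 7+6-1=12
Step 2: prey: 51+20-24=47; pred: 12+12-2=22
Step 3: prey: 47+18-41=24; pred: 22+20-4=38
Step 4: prey: 24+9-36=0; pred: 38+18-7=49
Step 5: prey: 0+0-0=0; pred: 49+0-9=40
Step 6: prey: 0+0-0=0; pred: 40+0-8=32
Step 7: prey: 0+0-0=0; pred: 32+0-6=26
Step 8: prey: 0+0-0=0; pred: 26+0-5=21
Step 9: prey: 0+0-0=0; pred: 21+0-4=17
Step 10: prey: 0+0-0=0; pred: 17+0-3=14
Step 11: prey: 0+0-0=0; pred: 14+0-2=12
Step 12: prey: 0+0-0=0; pred: 12+0-2=10
Max prey = 51 at step 1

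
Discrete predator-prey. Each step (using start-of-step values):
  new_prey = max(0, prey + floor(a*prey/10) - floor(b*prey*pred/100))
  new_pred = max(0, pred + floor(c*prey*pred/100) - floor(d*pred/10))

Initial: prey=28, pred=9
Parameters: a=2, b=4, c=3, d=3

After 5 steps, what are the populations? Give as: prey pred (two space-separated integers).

Answer: 1 15

Derivation:
Step 1: prey: 28+5-10=23; pred: 9+7-2=14
Step 2: prey: 23+4-12=15; pred: 14+9-4=19
Step 3: prey: 15+3-11=7; pred: 19+8-5=22
Step 4: prey: 7+1-6=2; pred: 22+4-6=20
Step 5: prey: 2+0-1=1; pred: 20+1-6=15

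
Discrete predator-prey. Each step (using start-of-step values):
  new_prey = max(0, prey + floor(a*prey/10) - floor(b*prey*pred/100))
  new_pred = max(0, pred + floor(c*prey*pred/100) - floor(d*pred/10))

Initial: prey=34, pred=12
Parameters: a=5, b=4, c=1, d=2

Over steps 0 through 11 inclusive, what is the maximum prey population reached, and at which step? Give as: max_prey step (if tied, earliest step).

Step 1: prey: 34+17-16=35; pred: 12+4-2=14
Step 2: prey: 35+17-19=33; pred: 14+4-2=16
Step 3: prey: 33+16-21=28; pred: 16+5-3=18
Step 4: prey: 28+14-20=22; pred: 18+5-3=20
Step 5: prey: 22+11-17=16; pred: 20+4-4=20
Step 6: prey: 16+8-12=12; pred: 20+3-4=19
Step 7: prey: 12+6-9=9; pred: 19+2-3=18
Step 8: prey: 9+4-6=7; pred: 18+1-3=16
Step 9: prey: 7+3-4=6; pred: 16+1-3=14
Step 10: prey: 6+3-3=6; pred: 14+0-2=12
Step 11: prey: 6+3-2=7; pred: 12+0-2=10
Max prey = 35 at step 1

Answer: 35 1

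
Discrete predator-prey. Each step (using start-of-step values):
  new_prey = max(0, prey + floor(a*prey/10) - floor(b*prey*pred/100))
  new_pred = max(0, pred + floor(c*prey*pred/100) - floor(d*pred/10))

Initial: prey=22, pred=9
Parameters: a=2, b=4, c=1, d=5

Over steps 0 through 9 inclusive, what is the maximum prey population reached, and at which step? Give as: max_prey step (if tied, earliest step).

Step 1: prey: 22+4-7=19; pred: 9+1-4=6
Step 2: prey: 19+3-4=18; pred: 6+1-3=4
Step 3: prey: 18+3-2=19; pred: 4+0-2=2
Step 4: prey: 19+3-1=21; pred: 2+0-1=1
Step 5: prey: 21+4-0=25; pred: 1+0-0=1
Step 6: prey: 25+5-1=29; pred: 1+0-0=1
Step 7: prey: 29+5-1=33; pred: 1+0-0=1
Step 8: prey: 33+6-1=38; pred: 1+0-0=1
Step 9: prey: 38+7-1=44; pred: 1+0-0=1
Max prey = 44 at step 9

Answer: 44 9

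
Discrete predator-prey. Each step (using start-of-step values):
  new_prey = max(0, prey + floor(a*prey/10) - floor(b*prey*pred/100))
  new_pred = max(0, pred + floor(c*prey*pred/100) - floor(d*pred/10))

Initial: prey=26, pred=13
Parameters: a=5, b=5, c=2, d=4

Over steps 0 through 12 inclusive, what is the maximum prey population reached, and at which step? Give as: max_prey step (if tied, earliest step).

Answer: 40 12

Derivation:
Step 1: prey: 26+13-16=23; pred: 13+6-5=14
Step 2: prey: 23+11-16=18; pred: 14+6-5=15
Step 3: prey: 18+9-13=14; pred: 15+5-6=14
Step 4: prey: 14+7-9=12; pred: 14+3-5=12
Step 5: prey: 12+6-7=11; pred: 12+2-4=10
Step 6: prey: 11+5-5=11; pred: 10+2-4=8
Step 7: prey: 11+5-4=12; pred: 8+1-3=6
Step 8: prey: 12+6-3=15; pred: 6+1-2=5
Step 9: prey: 15+7-3=19; pred: 5+1-2=4
Step 10: prey: 19+9-3=25; pred: 4+1-1=4
Step 11: prey: 25+12-5=32; pred: 4+2-1=5
Step 12: prey: 32+16-8=40; pred: 5+3-2=6
Max prey = 40 at step 12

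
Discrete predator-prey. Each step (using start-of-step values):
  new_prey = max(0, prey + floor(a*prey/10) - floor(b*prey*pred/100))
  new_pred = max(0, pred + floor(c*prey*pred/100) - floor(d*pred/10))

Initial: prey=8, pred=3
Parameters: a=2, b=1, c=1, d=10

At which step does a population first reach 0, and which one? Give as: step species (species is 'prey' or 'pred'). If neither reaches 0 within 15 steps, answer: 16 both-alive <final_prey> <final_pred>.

Step 1: prey: 8+1-0=9; pred: 3+0-3=0
First extinction: pred at step 1

Answer: 1 pred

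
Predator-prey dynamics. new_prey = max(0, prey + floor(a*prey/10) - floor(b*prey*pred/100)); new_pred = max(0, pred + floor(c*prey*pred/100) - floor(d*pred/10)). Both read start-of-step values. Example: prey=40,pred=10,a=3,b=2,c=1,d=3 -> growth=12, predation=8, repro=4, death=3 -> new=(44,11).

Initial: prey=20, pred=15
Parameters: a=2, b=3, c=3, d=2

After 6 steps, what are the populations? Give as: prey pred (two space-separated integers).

Step 1: prey: 20+4-9=15; pred: 15+9-3=21
Step 2: prey: 15+3-9=9; pred: 21+9-4=26
Step 3: prey: 9+1-7=3; pred: 26+7-5=28
Step 4: prey: 3+0-2=1; pred: 28+2-5=25
Step 5: prey: 1+0-0=1; pred: 25+0-5=20
Step 6: prey: 1+0-0=1; pred: 20+0-4=16

Answer: 1 16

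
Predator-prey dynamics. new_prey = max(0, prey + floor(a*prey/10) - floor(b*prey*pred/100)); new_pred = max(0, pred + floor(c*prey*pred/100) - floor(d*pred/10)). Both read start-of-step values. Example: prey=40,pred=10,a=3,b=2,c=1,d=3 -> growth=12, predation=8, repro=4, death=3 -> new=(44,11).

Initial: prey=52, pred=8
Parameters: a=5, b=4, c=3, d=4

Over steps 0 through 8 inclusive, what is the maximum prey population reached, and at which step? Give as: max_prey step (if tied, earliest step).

Step 1: prey: 52+26-16=62; pred: 8+12-3=17
Step 2: prey: 62+31-42=51; pred: 17+31-6=42
Step 3: prey: 51+25-85=0; pred: 42+64-16=90
Step 4: prey: 0+0-0=0; pred: 90+0-36=54
Step 5: prey: 0+0-0=0; pred: 54+0-21=33
Step 6: prey: 0+0-0=0; pred: 33+0-13=20
Step 7: prey: 0+0-0=0; pred: 20+0-8=12
Step 8: prey: 0+0-0=0; pred: 12+0-4=8
Max prey = 62 at step 1

Answer: 62 1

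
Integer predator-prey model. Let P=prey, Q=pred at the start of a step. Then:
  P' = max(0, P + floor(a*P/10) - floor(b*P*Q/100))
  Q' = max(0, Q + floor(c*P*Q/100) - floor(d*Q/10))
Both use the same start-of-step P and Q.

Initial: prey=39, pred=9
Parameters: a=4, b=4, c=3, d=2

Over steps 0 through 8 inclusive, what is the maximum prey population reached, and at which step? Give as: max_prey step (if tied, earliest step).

Step 1: prey: 39+15-14=40; pred: 9+10-1=18
Step 2: prey: 40+16-28=28; pred: 18+21-3=36
Step 3: prey: 28+11-40=0; pred: 36+30-7=59
Step 4: prey: 0+0-0=0; pred: 59+0-11=48
Step 5: prey: 0+0-0=0; pred: 48+0-9=39
Step 6: prey: 0+0-0=0; pred: 39+0-7=32
Step 7: prey: 0+0-0=0; pred: 32+0-6=26
Step 8: prey: 0+0-0=0; pred: 26+0-5=21
Max prey = 40 at step 1

Answer: 40 1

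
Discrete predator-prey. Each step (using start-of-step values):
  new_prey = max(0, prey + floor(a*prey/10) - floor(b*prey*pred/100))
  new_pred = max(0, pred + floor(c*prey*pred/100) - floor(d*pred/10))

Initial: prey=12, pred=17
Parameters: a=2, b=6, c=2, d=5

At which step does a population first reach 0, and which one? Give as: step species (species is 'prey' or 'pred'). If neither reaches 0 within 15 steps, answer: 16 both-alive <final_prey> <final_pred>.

Step 1: prey: 12+2-12=2; pred: 17+4-8=13
Step 2: prey: 2+0-1=1; pred: 13+0-6=7
Step 3: prey: 1+0-0=1; pred: 7+0-3=4
Step 4: prey: 1+0-0=1; pred: 4+0-2=2
Step 5: prey: 1+0-0=1; pred: 2+0-1=1
Step 6: prey: 1+0-0=1; pred: 1+0-0=1
Steps 7-15: state stable at prey=1, pred=1 (no change)
No extinction within 15 steps

Answer: 16 both-alive 1 1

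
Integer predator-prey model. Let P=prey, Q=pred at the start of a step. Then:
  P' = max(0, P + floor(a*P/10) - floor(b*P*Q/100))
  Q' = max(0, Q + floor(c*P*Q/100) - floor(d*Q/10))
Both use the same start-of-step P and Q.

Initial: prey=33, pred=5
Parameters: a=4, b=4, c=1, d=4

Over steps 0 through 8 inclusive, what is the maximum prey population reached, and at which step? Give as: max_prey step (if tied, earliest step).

Step 1: prey: 33+13-6=40; pred: 5+1-2=4
Step 2: prey: 40+16-6=50; pred: 4+1-1=4
Step 3: prey: 50+20-8=62; pred: 4+2-1=5
Step 4: prey: 62+24-12=74; pred: 5+3-2=6
Step 5: prey: 74+29-17=86; pred: 6+4-2=8
Step 6: prey: 86+34-27=93; pred: 8+6-3=11
Step 7: prey: 93+37-40=90; pred: 11+10-4=17
Step 8: prey: 90+36-61=65; pred: 17+15-6=26
Max prey = 93 at step 6

Answer: 93 6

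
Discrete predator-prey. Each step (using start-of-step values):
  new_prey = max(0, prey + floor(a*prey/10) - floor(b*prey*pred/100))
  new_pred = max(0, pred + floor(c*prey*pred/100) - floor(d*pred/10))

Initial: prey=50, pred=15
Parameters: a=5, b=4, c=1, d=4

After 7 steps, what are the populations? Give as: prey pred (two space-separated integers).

Step 1: prey: 50+25-30=45; pred: 15+7-6=16
Step 2: prey: 45+22-28=39; pred: 16+7-6=17
Step 3: prey: 39+19-26=32; pred: 17+6-6=17
Step 4: prey: 32+16-21=27; pred: 17+5-6=16
Step 5: prey: 27+13-17=23; pred: 16+4-6=14
Step 6: prey: 23+11-12=22; pred: 14+3-5=12
Step 7: prey: 22+11-10=23; pred: 12+2-4=10

Answer: 23 10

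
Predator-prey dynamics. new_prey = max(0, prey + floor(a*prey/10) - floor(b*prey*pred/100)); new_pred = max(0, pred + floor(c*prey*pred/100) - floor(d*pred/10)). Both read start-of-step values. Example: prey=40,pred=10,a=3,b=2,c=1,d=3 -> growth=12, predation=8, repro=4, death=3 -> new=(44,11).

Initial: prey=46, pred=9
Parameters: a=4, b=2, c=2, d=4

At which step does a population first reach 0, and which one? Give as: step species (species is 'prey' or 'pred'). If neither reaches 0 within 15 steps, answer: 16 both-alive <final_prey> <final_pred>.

Answer: 5 prey

Derivation:
Step 1: prey: 46+18-8=56; pred: 9+8-3=14
Step 2: prey: 56+22-15=63; pred: 14+15-5=24
Step 3: prey: 63+25-30=58; pred: 24+30-9=45
Step 4: prey: 58+23-52=29; pred: 45+52-18=79
Step 5: prey: 29+11-45=0; pred: 79+45-31=93
First extinction: prey at step 5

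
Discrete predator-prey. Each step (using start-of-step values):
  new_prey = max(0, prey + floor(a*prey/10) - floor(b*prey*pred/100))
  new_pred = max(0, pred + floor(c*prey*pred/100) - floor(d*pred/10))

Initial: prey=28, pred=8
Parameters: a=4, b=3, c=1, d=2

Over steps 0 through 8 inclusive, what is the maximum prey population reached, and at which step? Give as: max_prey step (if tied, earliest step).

Step 1: prey: 28+11-6=33; pred: 8+2-1=9
Step 2: prey: 33+13-8=38; pred: 9+2-1=10
Step 3: prey: 38+15-11=42; pred: 10+3-2=11
Step 4: prey: 42+16-13=45; pred: 11+4-2=13
Step 5: prey: 45+18-17=46; pred: 13+5-2=16
Step 6: prey: 46+18-22=42; pred: 16+7-3=20
Step 7: prey: 42+16-25=33; pred: 20+8-4=24
Step 8: prey: 33+13-23=23; pred: 24+7-4=27
Max prey = 46 at step 5

Answer: 46 5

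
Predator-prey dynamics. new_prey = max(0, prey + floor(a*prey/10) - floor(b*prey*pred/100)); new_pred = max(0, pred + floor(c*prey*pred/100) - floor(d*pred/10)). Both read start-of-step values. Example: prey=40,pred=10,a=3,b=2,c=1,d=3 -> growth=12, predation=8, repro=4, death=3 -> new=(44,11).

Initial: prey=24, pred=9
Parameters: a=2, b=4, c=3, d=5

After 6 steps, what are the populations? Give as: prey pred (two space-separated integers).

Answer: 7 5

Derivation:
Step 1: prey: 24+4-8=20; pred: 9+6-4=11
Step 2: prey: 20+4-8=16; pred: 11+6-5=12
Step 3: prey: 16+3-7=12; pred: 12+5-6=11
Step 4: prey: 12+2-5=9; pred: 11+3-5=9
Step 5: prey: 9+1-3=7; pred: 9+2-4=7
Step 6: prey: 7+1-1=7; pred: 7+1-3=5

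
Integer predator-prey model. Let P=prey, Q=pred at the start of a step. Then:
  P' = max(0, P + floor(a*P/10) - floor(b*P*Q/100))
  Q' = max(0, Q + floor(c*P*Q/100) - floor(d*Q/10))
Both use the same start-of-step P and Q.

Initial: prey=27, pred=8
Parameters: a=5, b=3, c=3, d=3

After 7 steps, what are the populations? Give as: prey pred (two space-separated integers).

Answer: 0 35

Derivation:
Step 1: prey: 27+13-6=34; pred: 8+6-2=12
Step 2: prey: 34+17-12=39; pred: 12+12-3=21
Step 3: prey: 39+19-24=34; pred: 21+24-6=39
Step 4: prey: 34+17-39=12; pred: 39+39-11=67
Step 5: prey: 12+6-24=0; pred: 67+24-20=71
Step 6: prey: 0+0-0=0; pred: 71+0-21=50
Step 7: prey: 0+0-0=0; pred: 50+0-15=35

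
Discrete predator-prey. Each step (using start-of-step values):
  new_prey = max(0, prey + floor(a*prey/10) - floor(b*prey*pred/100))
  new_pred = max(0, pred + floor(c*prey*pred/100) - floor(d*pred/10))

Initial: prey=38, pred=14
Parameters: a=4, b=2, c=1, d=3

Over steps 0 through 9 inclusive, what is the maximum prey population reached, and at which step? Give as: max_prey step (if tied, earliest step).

Answer: 51 3

Derivation:
Step 1: prey: 38+15-10=43; pred: 14+5-4=15
Step 2: prey: 43+17-12=48; pred: 15+6-4=17
Step 3: prey: 48+19-16=51; pred: 17+8-5=20
Step 4: prey: 51+20-20=51; pred: 20+10-6=24
Step 5: prey: 51+20-24=47; pred: 24+12-7=29
Step 6: prey: 47+18-27=38; pred: 29+13-8=34
Step 7: prey: 38+15-25=28; pred: 34+12-10=36
Step 8: prey: 28+11-20=19; pred: 36+10-10=36
Step 9: prey: 19+7-13=13; pred: 36+6-10=32
Max prey = 51 at step 3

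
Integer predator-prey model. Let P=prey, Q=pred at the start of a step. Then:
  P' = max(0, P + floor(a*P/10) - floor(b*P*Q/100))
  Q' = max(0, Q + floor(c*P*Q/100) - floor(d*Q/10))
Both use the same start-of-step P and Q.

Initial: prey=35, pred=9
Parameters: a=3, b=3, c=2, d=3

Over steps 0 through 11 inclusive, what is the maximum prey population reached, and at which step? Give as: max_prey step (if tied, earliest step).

Step 1: prey: 35+10-9=36; pred: 9+6-2=13
Step 2: prey: 36+10-14=32; pred: 13+9-3=19
Step 3: prey: 32+9-18=23; pred: 19+12-5=26
Step 4: prey: 23+6-17=12; pred: 26+11-7=30
Step 5: prey: 12+3-10=5; pred: 30+7-9=28
Step 6: prey: 5+1-4=2; pred: 28+2-8=22
Step 7: prey: 2+0-1=1; pred: 22+0-6=16
Step 8: prey: 1+0-0=1; pred: 16+0-4=12
Step 9: prey: 1+0-0=1; pred: 12+0-3=9
Step 10: prey: 1+0-0=1; pred: 9+0-2=7
Step 11: prey: 1+0-0=1; pred: 7+0-2=5
Max prey = 36 at step 1

Answer: 36 1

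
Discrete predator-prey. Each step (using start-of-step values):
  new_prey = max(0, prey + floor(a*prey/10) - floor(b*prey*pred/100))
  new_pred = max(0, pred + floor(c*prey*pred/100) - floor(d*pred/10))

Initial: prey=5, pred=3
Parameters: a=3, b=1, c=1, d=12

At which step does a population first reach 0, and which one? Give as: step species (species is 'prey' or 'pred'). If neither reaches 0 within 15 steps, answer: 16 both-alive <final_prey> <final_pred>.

Answer: 1 pred

Derivation:
Step 1: prey: 5+1-0=6; pred: 3+0-3=0
First extinction: pred at step 1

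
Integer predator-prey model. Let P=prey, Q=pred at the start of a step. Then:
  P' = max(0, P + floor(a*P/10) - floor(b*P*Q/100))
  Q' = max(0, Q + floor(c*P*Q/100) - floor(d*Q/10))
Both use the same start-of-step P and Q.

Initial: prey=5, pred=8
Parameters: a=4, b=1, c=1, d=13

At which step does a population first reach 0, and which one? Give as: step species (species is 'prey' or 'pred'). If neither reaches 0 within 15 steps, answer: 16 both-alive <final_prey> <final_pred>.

Answer: 1 pred

Derivation:
Step 1: prey: 5+2-0=7; pred: 8+0-10=0
First extinction: pred at step 1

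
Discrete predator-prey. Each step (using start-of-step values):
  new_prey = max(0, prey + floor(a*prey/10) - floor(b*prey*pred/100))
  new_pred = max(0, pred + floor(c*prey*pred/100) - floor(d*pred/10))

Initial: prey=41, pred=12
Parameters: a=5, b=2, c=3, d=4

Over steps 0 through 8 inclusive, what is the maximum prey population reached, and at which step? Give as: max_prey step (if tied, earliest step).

Step 1: prey: 41+20-9=52; pred: 12+14-4=22
Step 2: prey: 52+26-22=56; pred: 22+34-8=48
Step 3: prey: 56+28-53=31; pred: 48+80-19=109
Step 4: prey: 31+15-67=0; pred: 109+101-43=167
Step 5: prey: 0+0-0=0; pred: 167+0-66=101
Step 6: prey: 0+0-0=0; pred: 101+0-40=61
Step 7: prey: 0+0-0=0; pred: 61+0-24=37
Step 8: prey: 0+0-0=0; pred: 37+0-14=23
Max prey = 56 at step 2

Answer: 56 2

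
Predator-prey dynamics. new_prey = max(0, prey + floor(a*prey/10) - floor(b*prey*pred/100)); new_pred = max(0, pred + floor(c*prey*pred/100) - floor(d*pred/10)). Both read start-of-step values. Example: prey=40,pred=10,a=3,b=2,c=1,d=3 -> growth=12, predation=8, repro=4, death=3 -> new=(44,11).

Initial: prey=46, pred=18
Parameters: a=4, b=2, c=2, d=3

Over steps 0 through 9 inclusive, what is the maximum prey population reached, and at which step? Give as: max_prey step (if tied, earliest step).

Step 1: prey: 46+18-16=48; pred: 18+16-5=29
Step 2: prey: 48+19-27=40; pred: 29+27-8=48
Step 3: prey: 40+16-38=18; pred: 48+38-14=72
Step 4: prey: 18+7-25=0; pred: 72+25-21=76
Step 5: prey: 0+0-0=0; pred: 76+0-22=54
Step 6: prey: 0+0-0=0; pred: 54+0-16=38
Step 7: prey: 0+0-0=0; pred: 38+0-11=27
Step 8: prey: 0+0-0=0; pred: 27+0-8=19
Step 9: prey: 0+0-0=0; pred: 19+0-5=14
Max prey = 48 at step 1

Answer: 48 1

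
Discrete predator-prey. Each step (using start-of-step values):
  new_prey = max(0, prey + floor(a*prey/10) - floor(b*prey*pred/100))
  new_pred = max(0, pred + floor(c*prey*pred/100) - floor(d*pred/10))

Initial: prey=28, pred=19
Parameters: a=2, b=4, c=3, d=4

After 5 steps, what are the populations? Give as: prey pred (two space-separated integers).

Step 1: prey: 28+5-21=12; pred: 19+15-7=27
Step 2: prey: 12+2-12=2; pred: 27+9-10=26
Step 3: prey: 2+0-2=0; pred: 26+1-10=17
Step 4: prey: 0+0-0=0; pred: 17+0-6=11
Step 5: prey: 0+0-0=0; pred: 11+0-4=7

Answer: 0 7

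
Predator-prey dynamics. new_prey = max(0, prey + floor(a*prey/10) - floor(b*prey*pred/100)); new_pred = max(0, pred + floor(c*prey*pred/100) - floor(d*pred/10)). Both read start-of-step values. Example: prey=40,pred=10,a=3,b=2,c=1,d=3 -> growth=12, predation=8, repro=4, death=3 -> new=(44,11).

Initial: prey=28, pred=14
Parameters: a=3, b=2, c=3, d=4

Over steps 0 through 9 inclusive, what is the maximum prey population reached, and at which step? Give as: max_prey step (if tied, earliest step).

Answer: 29 1

Derivation:
Step 1: prey: 28+8-7=29; pred: 14+11-5=20
Step 2: prey: 29+8-11=26; pred: 20+17-8=29
Step 3: prey: 26+7-15=18; pred: 29+22-11=40
Step 4: prey: 18+5-14=9; pred: 40+21-16=45
Step 5: prey: 9+2-8=3; pred: 45+12-18=39
Step 6: prey: 3+0-2=1; pred: 39+3-15=27
Step 7: prey: 1+0-0=1; pred: 27+0-10=17
Step 8: prey: 1+0-0=1; pred: 17+0-6=11
Step 9: prey: 1+0-0=1; pred: 11+0-4=7
Max prey = 29 at step 1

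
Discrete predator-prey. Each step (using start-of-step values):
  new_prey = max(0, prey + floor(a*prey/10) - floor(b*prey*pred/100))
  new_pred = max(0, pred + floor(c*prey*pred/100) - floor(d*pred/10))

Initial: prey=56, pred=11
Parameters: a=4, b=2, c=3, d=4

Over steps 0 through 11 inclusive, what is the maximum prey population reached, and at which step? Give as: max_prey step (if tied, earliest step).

Answer: 66 1

Derivation:
Step 1: prey: 56+22-12=66; pred: 11+18-4=25
Step 2: prey: 66+26-33=59; pred: 25+49-10=64
Step 3: prey: 59+23-75=7; pred: 64+113-25=152
Step 4: prey: 7+2-21=0; pred: 152+31-60=123
Step 5: prey: 0+0-0=0; pred: 123+0-49=74
Step 6: prey: 0+0-0=0; pred: 74+0-29=45
Step 7: prey: 0+0-0=0; pred: 45+0-18=27
Step 8: prey: 0+0-0=0; pred: 27+0-10=17
Step 9: prey: 0+0-0=0; pred: 17+0-6=11
Step 10: prey: 0+0-0=0; pred: 11+0-4=7
Step 11: prey: 0+0-0=0; pred: 7+0-2=5
Max prey = 66 at step 1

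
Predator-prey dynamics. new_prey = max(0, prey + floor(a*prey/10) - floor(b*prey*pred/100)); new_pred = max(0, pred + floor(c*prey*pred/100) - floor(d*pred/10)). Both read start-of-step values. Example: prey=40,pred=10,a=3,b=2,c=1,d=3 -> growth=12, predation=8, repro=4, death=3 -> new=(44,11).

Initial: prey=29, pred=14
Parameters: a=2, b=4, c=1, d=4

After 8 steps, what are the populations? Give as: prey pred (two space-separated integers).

Answer: 14 2

Derivation:
Step 1: prey: 29+5-16=18; pred: 14+4-5=13
Step 2: prey: 18+3-9=12; pred: 13+2-5=10
Step 3: prey: 12+2-4=10; pred: 10+1-4=7
Step 4: prey: 10+2-2=10; pred: 7+0-2=5
Step 5: prey: 10+2-2=10; pred: 5+0-2=3
Step 6: prey: 10+2-1=11; pred: 3+0-1=2
Step 7: prey: 11+2-0=13; pred: 2+0-0=2
Step 8: prey: 13+2-1=14; pred: 2+0-0=2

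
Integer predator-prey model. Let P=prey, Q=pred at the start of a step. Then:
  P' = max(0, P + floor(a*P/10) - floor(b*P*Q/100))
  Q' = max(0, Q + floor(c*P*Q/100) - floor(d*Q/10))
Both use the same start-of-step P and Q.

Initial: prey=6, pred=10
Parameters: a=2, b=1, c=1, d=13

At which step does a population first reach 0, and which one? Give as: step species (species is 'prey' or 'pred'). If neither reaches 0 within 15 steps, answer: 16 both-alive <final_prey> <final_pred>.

Step 1: prey: 6+1-0=7; pred: 10+0-13=0
First extinction: pred at step 1

Answer: 1 pred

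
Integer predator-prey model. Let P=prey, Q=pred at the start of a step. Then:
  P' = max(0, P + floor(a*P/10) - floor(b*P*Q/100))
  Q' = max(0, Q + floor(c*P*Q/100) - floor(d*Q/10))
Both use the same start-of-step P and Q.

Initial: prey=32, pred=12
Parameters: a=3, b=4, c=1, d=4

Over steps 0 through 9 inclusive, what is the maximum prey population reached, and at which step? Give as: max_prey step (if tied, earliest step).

Step 1: prey: 32+9-15=26; pred: 12+3-4=11
Step 2: prey: 26+7-11=22; pred: 11+2-4=9
Step 3: prey: 22+6-7=21; pred: 9+1-3=7
Step 4: prey: 21+6-5=22; pred: 7+1-2=6
Step 5: prey: 22+6-5=23; pred: 6+1-2=5
Step 6: prey: 23+6-4=25; pred: 5+1-2=4
Step 7: prey: 25+7-4=28; pred: 4+1-1=4
Step 8: prey: 28+8-4=32; pred: 4+1-1=4
Step 9: prey: 32+9-5=36; pred: 4+1-1=4
Max prey = 36 at step 9

Answer: 36 9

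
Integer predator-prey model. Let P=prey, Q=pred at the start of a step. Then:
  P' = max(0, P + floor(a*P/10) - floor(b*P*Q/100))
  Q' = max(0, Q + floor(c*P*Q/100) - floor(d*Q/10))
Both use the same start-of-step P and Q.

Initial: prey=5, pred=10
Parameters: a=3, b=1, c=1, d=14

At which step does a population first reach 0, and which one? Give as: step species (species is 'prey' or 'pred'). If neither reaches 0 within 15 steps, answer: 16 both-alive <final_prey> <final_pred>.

Step 1: prey: 5+1-0=6; pred: 10+0-14=0
First extinction: pred at step 1

Answer: 1 pred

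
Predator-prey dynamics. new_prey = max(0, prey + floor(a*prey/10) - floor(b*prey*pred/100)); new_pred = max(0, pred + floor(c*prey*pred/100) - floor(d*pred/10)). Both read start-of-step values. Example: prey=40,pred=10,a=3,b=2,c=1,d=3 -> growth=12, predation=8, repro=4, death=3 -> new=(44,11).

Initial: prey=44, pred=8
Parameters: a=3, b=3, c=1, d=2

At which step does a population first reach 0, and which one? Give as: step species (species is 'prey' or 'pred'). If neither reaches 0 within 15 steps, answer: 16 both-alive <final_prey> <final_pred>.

Step 1: prey: 44+13-10=47; pred: 8+3-1=10
Step 2: prey: 47+14-14=47; pred: 10+4-2=12
Step 3: prey: 47+14-16=45; pred: 12+5-2=15
Step 4: prey: 45+13-20=38; pred: 15+6-3=18
Step 5: prey: 38+11-20=29; pred: 18+6-3=21
Step 6: prey: 29+8-18=19; pred: 21+6-4=23
Step 7: prey: 19+5-13=11; pred: 23+4-4=23
Step 8: prey: 11+3-7=7; pred: 23+2-4=21
Step 9: prey: 7+2-4=5; pred: 21+1-4=18
Step 10: prey: 5+1-2=4; pred: 18+0-3=15
Step 11: prey: 4+1-1=4; pred: 15+0-3=12
Step 12: prey: 4+1-1=4; pred: 12+0-2=10
Step 13: prey: 4+1-1=4; pred: 10+0-2=8
Step 14: prey: 4+1-0=5; pred: 8+0-1=7
Step 15: prey: 5+1-1=5; pred: 7+0-1=6
No extinction within 15 steps

Answer: 16 both-alive 5 6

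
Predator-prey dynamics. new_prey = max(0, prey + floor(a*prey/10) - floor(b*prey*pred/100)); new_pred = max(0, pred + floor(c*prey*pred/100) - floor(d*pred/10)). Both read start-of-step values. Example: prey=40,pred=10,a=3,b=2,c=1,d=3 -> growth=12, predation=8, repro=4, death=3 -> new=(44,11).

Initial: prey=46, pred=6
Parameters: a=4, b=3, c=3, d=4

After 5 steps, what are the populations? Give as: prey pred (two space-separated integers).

Answer: 0 62

Derivation:
Step 1: prey: 46+18-8=56; pred: 6+8-2=12
Step 2: prey: 56+22-20=58; pred: 12+20-4=28
Step 3: prey: 58+23-48=33; pred: 28+48-11=65
Step 4: prey: 33+13-64=0; pred: 65+64-26=103
Step 5: prey: 0+0-0=0; pred: 103+0-41=62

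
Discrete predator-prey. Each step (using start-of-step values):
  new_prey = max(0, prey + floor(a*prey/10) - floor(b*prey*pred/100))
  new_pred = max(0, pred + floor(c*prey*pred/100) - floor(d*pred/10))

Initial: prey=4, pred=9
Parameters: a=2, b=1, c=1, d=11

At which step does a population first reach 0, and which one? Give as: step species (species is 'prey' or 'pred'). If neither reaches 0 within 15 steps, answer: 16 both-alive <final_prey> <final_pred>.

Step 1: prey: 4+0-0=4; pred: 9+0-9=0
First extinction: pred at step 1

Answer: 1 pred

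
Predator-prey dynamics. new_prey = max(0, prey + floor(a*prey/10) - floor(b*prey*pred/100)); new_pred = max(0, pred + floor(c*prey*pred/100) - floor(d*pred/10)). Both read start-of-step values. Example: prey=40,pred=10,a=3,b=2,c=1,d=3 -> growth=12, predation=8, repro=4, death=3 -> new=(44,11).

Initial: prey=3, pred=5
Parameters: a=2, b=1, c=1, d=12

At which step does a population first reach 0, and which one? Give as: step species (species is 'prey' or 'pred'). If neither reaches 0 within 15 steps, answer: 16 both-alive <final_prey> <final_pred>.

Step 1: prey: 3+0-0=3; pred: 5+0-6=0
First extinction: pred at step 1

Answer: 1 pred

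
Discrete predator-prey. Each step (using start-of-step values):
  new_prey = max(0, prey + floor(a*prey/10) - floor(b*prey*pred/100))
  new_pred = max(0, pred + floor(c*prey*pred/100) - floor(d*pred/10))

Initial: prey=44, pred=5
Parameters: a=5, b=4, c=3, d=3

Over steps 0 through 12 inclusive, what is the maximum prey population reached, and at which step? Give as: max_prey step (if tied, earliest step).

Answer: 64 2

Derivation:
Step 1: prey: 44+22-8=58; pred: 5+6-1=10
Step 2: prey: 58+29-23=64; pred: 10+17-3=24
Step 3: prey: 64+32-61=35; pred: 24+46-7=63
Step 4: prey: 35+17-88=0; pred: 63+66-18=111
Step 5: prey: 0+0-0=0; pred: 111+0-33=78
Step 6: prey: 0+0-0=0; pred: 78+0-23=55
Step 7: prey: 0+0-0=0; pred: 55+0-16=39
Step 8: prey: 0+0-0=0; pred: 39+0-11=28
Step 9: prey: 0+0-0=0; pred: 28+0-8=20
Step 10: prey: 0+0-0=0; pred: 20+0-6=14
Step 11: prey: 0+0-0=0; pred: 14+0-4=10
Step 12: prey: 0+0-0=0; pred: 10+0-3=7
Max prey = 64 at step 2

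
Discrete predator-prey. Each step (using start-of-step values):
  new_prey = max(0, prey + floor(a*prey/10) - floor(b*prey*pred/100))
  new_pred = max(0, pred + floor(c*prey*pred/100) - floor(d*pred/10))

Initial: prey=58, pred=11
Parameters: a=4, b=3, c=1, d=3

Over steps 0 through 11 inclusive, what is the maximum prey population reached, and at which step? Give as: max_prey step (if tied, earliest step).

Answer: 62 1

Derivation:
Step 1: prey: 58+23-19=62; pred: 11+6-3=14
Step 2: prey: 62+24-26=60; pred: 14+8-4=18
Step 3: prey: 60+24-32=52; pred: 18+10-5=23
Step 4: prey: 52+20-35=37; pred: 23+11-6=28
Step 5: prey: 37+14-31=20; pred: 28+10-8=30
Step 6: prey: 20+8-18=10; pred: 30+6-9=27
Step 7: prey: 10+4-8=6; pred: 27+2-8=21
Step 8: prey: 6+2-3=5; pred: 21+1-6=16
Step 9: prey: 5+2-2=5; pred: 16+0-4=12
Step 10: prey: 5+2-1=6; pred: 12+0-3=9
Step 11: prey: 6+2-1=7; pred: 9+0-2=7
Max prey = 62 at step 1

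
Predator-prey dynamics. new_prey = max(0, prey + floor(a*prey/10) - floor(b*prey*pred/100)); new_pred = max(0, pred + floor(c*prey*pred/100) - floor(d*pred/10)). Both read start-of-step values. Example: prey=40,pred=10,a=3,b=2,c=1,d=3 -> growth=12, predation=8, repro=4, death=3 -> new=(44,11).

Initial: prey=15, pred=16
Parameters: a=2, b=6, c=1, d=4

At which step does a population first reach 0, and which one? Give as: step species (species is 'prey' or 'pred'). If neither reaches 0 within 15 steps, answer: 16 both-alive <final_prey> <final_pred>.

Step 1: prey: 15+3-14=4; pred: 16+2-6=12
Step 2: prey: 4+0-2=2; pred: 12+0-4=8
Step 3: prey: 2+0-0=2; pred: 8+0-3=5
Step 4: prey: 2+0-0=2; pred: 5+0-2=3
Step 5: prey: 2+0-0=2; pred: 3+0-1=2
Step 6: prey: 2+0-0=2; pred: 2+0-0=2
Steps 7-15: state stable at prey=2, pred=2 (no change)
No extinction within 15 steps

Answer: 16 both-alive 2 2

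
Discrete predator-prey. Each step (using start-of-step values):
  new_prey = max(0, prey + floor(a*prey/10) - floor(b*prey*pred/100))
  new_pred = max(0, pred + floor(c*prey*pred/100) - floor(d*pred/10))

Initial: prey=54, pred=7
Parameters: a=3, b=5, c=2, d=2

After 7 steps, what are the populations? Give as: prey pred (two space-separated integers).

Answer: 0 16

Derivation:
Step 1: prey: 54+16-18=52; pred: 7+7-1=13
Step 2: prey: 52+15-33=34; pred: 13+13-2=24
Step 3: prey: 34+10-40=4; pred: 24+16-4=36
Step 4: prey: 4+1-7=0; pred: 36+2-7=31
Step 5: prey: 0+0-0=0; pred: 31+0-6=25
Step 6: prey: 0+0-0=0; pred: 25+0-5=20
Step 7: prey: 0+0-0=0; pred: 20+0-4=16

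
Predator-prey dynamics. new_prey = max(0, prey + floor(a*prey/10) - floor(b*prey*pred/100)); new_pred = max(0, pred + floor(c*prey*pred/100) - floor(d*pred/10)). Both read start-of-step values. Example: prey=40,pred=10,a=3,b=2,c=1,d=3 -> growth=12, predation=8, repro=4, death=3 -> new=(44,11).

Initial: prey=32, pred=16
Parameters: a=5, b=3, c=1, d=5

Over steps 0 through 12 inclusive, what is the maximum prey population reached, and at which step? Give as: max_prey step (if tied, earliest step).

Answer: 108 8

Derivation:
Step 1: prey: 32+16-15=33; pred: 16+5-8=13
Step 2: prey: 33+16-12=37; pred: 13+4-6=11
Step 3: prey: 37+18-12=43; pred: 11+4-5=10
Step 4: prey: 43+21-12=52; pred: 10+4-5=9
Step 5: prey: 52+26-14=64; pred: 9+4-4=9
Step 6: prey: 64+32-17=79; pred: 9+5-4=10
Step 7: prey: 79+39-23=95; pred: 10+7-5=12
Step 8: prey: 95+47-34=108; pred: 12+11-6=17
Step 9: prey: 108+54-55=107; pred: 17+18-8=27
Step 10: prey: 107+53-86=74; pred: 27+28-13=42
Step 11: prey: 74+37-93=18; pred: 42+31-21=52
Step 12: prey: 18+9-28=0; pred: 52+9-26=35
Max prey = 108 at step 8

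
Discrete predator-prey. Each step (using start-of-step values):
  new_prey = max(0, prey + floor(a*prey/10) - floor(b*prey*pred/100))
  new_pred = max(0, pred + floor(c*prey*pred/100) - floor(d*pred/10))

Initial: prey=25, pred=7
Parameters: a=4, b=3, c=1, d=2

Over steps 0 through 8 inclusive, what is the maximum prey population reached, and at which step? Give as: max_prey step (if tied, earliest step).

Step 1: prey: 25+10-5=30; pred: 7+1-1=7
Step 2: prey: 30+12-6=36; pred: 7+2-1=8
Step 3: prey: 36+14-8=42; pred: 8+2-1=9
Step 4: prey: 42+16-11=47; pred: 9+3-1=11
Step 5: prey: 47+18-15=50; pred: 11+5-2=14
Step 6: prey: 50+20-21=49; pred: 14+7-2=19
Step 7: prey: 49+19-27=41; pred: 19+9-3=25
Step 8: prey: 41+16-30=27; pred: 25+10-5=30
Max prey = 50 at step 5

Answer: 50 5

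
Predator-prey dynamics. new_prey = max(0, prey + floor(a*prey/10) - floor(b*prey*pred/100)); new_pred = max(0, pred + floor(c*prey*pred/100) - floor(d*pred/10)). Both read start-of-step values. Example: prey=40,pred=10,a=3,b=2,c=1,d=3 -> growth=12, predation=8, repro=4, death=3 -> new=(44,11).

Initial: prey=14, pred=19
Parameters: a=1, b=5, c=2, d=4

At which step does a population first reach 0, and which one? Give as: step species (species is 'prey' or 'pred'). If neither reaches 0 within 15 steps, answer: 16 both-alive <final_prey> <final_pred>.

Step 1: prey: 14+1-13=2; pred: 19+5-7=17
Step 2: prey: 2+0-1=1; pred: 17+0-6=11
Step 3: prey: 1+0-0=1; pred: 11+0-4=7
Step 4: prey: 1+0-0=1; pred: 7+0-2=5
Step 5: prey: 1+0-0=1; pred: 5+0-2=3
Step 6: prey: 1+0-0=1; pred: 3+0-1=2
Step 7: prey: 1+0-0=1; pred: 2+0-0=2
Steps 8-15: state stable at prey=1, pred=2 (no change)
No extinction within 15 steps

Answer: 16 both-alive 1 2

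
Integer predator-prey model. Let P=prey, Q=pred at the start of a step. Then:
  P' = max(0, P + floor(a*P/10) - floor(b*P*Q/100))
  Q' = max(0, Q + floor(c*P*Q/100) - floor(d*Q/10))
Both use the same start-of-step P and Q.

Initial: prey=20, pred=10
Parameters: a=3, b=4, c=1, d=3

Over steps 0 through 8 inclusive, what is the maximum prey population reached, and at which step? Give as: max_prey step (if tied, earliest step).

Answer: 23 8

Derivation:
Step 1: prey: 20+6-8=18; pred: 10+2-3=9
Step 2: prey: 18+5-6=17; pred: 9+1-2=8
Step 3: prey: 17+5-5=17; pred: 8+1-2=7
Step 4: prey: 17+5-4=18; pred: 7+1-2=6
Step 5: prey: 18+5-4=19; pred: 6+1-1=6
Step 6: prey: 19+5-4=20; pred: 6+1-1=6
Step 7: prey: 20+6-4=22; pred: 6+1-1=6
Step 8: prey: 22+6-5=23; pred: 6+1-1=6
Max prey = 23 at step 8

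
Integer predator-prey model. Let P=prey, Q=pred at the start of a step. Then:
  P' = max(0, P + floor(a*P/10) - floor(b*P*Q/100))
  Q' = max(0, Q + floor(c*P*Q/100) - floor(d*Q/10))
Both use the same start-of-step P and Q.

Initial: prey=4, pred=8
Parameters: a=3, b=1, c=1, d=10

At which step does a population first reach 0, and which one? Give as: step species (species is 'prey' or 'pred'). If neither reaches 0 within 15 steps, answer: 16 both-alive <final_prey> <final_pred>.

Step 1: prey: 4+1-0=5; pred: 8+0-8=0
First extinction: pred at step 1

Answer: 1 pred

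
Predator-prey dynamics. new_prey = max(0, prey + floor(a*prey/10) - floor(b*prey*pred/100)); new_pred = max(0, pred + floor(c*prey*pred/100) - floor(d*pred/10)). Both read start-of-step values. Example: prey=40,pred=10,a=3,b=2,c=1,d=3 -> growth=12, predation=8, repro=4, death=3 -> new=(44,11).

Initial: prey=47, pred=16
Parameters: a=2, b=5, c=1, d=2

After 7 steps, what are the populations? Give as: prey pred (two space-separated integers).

Answer: 1 8

Derivation:
Step 1: prey: 47+9-37=19; pred: 16+7-3=20
Step 2: prey: 19+3-19=3; pred: 20+3-4=19
Step 3: prey: 3+0-2=1; pred: 19+0-3=16
Step 4: prey: 1+0-0=1; pred: 16+0-3=13
Step 5: prey: 1+0-0=1; pred: 13+0-2=11
Step 6: prey: 1+0-0=1; pred: 11+0-2=9
Step 7: prey: 1+0-0=1; pred: 9+0-1=8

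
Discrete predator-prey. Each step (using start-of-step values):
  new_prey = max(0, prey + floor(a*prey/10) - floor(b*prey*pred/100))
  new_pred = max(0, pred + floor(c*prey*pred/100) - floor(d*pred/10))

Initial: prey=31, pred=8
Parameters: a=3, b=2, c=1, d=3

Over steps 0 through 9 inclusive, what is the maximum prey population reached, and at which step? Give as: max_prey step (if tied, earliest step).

Step 1: prey: 31+9-4=36; pred: 8+2-2=8
Step 2: prey: 36+10-5=41; pred: 8+2-2=8
Step 3: prey: 41+12-6=47; pred: 8+3-2=9
Step 4: prey: 47+14-8=53; pred: 9+4-2=11
Step 5: prey: 53+15-11=57; pred: 11+5-3=13
Step 6: prey: 57+17-14=60; pred: 13+7-3=17
Step 7: prey: 60+18-20=58; pred: 17+10-5=22
Step 8: prey: 58+17-25=50; pred: 22+12-6=28
Step 9: prey: 50+15-28=37; pred: 28+14-8=34
Max prey = 60 at step 6

Answer: 60 6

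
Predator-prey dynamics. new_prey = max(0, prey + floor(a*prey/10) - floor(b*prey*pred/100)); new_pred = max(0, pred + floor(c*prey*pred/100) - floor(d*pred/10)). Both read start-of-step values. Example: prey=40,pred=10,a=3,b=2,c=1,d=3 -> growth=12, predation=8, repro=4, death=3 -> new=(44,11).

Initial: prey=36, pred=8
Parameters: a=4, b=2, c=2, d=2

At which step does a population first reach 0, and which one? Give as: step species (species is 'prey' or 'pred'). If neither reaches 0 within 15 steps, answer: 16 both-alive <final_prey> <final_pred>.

Step 1: prey: 36+14-5=45; pred: 8+5-1=12
Step 2: prey: 45+18-10=53; pred: 12+10-2=20
Step 3: prey: 53+21-21=53; pred: 20+21-4=37
Step 4: prey: 53+21-39=35; pred: 37+39-7=69
Step 5: prey: 35+14-48=1; pred: 69+48-13=104
Step 6: prey: 1+0-2=0; pred: 104+2-20=86
First extinction: prey at step 6

Answer: 6 prey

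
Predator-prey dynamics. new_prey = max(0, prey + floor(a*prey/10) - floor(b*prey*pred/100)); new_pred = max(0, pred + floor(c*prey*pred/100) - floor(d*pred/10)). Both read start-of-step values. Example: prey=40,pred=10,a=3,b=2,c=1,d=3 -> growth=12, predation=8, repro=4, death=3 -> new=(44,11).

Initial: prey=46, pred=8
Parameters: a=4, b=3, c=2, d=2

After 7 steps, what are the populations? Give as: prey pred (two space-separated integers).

Step 1: prey: 46+18-11=53; pred: 8+7-1=14
Step 2: prey: 53+21-22=52; pred: 14+14-2=26
Step 3: prey: 52+20-40=32; pred: 26+27-5=48
Step 4: prey: 32+12-46=0; pred: 48+30-9=69
Step 5: prey: 0+0-0=0; pred: 69+0-13=56
Step 6: prey: 0+0-0=0; pred: 56+0-11=45
Step 7: prey: 0+0-0=0; pred: 45+0-9=36

Answer: 0 36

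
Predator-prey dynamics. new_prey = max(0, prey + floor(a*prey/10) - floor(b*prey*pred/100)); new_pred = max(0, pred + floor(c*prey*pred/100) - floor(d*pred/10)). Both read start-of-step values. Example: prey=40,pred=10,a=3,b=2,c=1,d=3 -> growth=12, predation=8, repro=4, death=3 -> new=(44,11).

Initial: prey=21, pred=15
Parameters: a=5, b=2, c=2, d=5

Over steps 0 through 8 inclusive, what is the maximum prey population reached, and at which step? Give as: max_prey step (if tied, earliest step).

Answer: 50 5

Derivation:
Step 1: prey: 21+10-6=25; pred: 15+6-7=14
Step 2: prey: 25+12-7=30; pred: 14+7-7=14
Step 3: prey: 30+15-8=37; pred: 14+8-7=15
Step 4: prey: 37+18-11=44; pred: 15+11-7=19
Step 5: prey: 44+22-16=50; pred: 19+16-9=26
Step 6: prey: 50+25-26=49; pred: 26+26-13=39
Step 7: prey: 49+24-38=35; pred: 39+38-19=58
Step 8: prey: 35+17-40=12; pred: 58+40-29=69
Max prey = 50 at step 5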